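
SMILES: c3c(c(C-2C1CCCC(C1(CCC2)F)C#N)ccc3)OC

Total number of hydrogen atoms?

Hydrogens are implicit in SMILES; fill each atom to its normal valence:
  6 × C: 2 H each → 12
  4 × C (aromatic): 1 H each → 4
  3 × C: 1 H each → 3
  2 × C: no H
  2 × C (aromatic): no H
  1 × C: 3 H
  1 × F: no H
  1 × N: no H
  1 × O: no H
  Total hydrogens = 22.

22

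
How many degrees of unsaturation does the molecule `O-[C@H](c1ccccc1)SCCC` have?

4

Molecular formula from the SMILES: C10H14OS.
DoU = (2C + 2 + N − H − X)/2 = (2·10 + 2 + 0 − 14 − 0)/2 = 8/2 = 4.
(Structurally: 1 ring(s) + 3 π bond(s) = 4.)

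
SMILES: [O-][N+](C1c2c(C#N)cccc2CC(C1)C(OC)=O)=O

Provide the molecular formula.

C13H12N2O4

Heavy atoms from the SMILES: 13 C, 2 N, 4 O.
Implicit hydrogens by atom environment:
  3 × C (aromatic): 1 H each → 3
  3 × C (aromatic): no H
  3 × O: no H
  2 × C: 2 H each → 4
  2 × C: 1 H each → 2
  2 × C: no H
  1 × C: 3 H
  1 × N: no H
  1 × N (charge +1): no H
  1 × O (charge -1): no H
  Total hydrogens = 12.
Molecular formula: C13H12N2O4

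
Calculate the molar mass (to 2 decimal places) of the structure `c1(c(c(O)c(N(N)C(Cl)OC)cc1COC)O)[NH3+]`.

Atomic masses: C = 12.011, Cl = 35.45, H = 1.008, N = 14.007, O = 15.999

278.71

Molecular formula: C10H17ClN3O4+.
M = 10×12.011 + 1×35.45 + 17×1.008 + 3×14.007 + 4×15.999 = 278.71 g/mol.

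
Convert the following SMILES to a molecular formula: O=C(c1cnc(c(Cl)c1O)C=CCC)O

C10H10ClNO3

Heavy atoms from the SMILES: 10 C, 1 Cl, 1 N, 3 O.
Implicit hydrogens by atom environment:
  4 × C (aromatic): no H
  2 × C: 1 H each → 2
  2 × O: 1 H each → 2
  1 × C: 3 H
  1 × C: 2 H
  1 × C (aromatic): 1 H
  1 × C: no H
  1 × Cl: no H
  1 × N (aromatic): no H
  1 × O: no H
  Total hydrogens = 10.
Molecular formula: C10H10ClNO3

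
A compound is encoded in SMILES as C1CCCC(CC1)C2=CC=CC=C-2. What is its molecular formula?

Heavy atoms from the SMILES: 13 C.
Implicit hydrogens by atom environment:
  6 × C: 2 H each → 12
  5 × C (aromatic): 1 H each → 5
  1 × C: 1 H
  1 × C (aromatic): no H
  Total hydrogens = 18.
Molecular formula: C13H18

C13H18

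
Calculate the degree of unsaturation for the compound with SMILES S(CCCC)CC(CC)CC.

Molecular formula from the SMILES: C10H22S.
DoU = (2C + 2 + N − H − X)/2 = (2·10 + 2 + 0 − 22 − 0)/2 = 0/2 = 0.
(Structurally: 0 ring(s) + 0 π bond(s) = 0.)

0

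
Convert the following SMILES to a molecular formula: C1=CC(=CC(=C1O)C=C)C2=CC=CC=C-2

Heavy atoms from the SMILES: 14 C, 1 O.
Implicit hydrogens by atom environment:
  8 × C (aromatic): 1 H each → 8
  4 × C (aromatic): no H
  1 × C: 2 H
  1 × C: 1 H
  1 × O: 1 H
  Total hydrogens = 12.
Molecular formula: C14H12O

C14H12O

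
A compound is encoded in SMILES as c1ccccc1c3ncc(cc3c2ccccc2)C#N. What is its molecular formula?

Heavy atoms from the SMILES: 18 C, 2 N.
Implicit hydrogens by atom environment:
  12 × C (aromatic): 1 H each → 12
  5 × C (aromatic): no H
  1 × C: no H
  1 × N (aromatic): no H
  1 × N: no H
  Total hydrogens = 12.
Molecular formula: C18H12N2

C18H12N2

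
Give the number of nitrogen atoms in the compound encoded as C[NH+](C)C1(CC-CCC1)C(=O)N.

The symbol for nitrogen appears 2 times in the SMILES.

2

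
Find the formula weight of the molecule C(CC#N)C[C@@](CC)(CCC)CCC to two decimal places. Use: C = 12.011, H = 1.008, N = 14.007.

195.35

Molecular formula: C13H25N.
M = 13×12.011 + 25×1.008 + 1×14.007 = 195.35 g/mol.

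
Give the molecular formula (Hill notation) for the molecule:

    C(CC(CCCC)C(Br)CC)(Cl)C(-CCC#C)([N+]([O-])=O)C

Heavy atoms from the SMILES: 1 Br, 16 C, 1 Cl, 1 N, 2 O.
Implicit hydrogens by atom environment:
  7 × C: 2 H each → 14
  4 × C: 1 H each → 4
  3 × C: 3 H each → 9
  2 × C: no H
  1 × Br: no H
  1 × Cl: no H
  1 × N (charge +1): no H
  1 × O: no H
  1 × O (charge -1): no H
  Total hydrogens = 27.
Molecular formula: C16H27BrClNO2

C16H27BrClNO2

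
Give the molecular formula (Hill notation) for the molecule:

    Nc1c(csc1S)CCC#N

C7H8N2S2

Heavy atoms from the SMILES: 7 C, 2 N, 2 S.
Implicit hydrogens by atom environment:
  3 × C (aromatic): no H
  2 × C: 2 H each → 4
  1 × C (aromatic): 1 H
  1 × C: no H
  1 × N: 2 H
  1 × N: no H
  1 × S: 1 H
  1 × S (aromatic): no H
  Total hydrogens = 8.
Molecular formula: C7H8N2S2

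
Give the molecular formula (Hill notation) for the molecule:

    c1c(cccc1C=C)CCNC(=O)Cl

Heavy atoms from the SMILES: 11 C, 1 Cl, 1 N, 1 O.
Implicit hydrogens by atom environment:
  4 × C (aromatic): 1 H each → 4
  3 × C: 2 H each → 6
  2 × C (aromatic): no H
  1 × C: 1 H
  1 × C: no H
  1 × Cl: no H
  1 × N: 1 H
  1 × O: no H
  Total hydrogens = 12.
Molecular formula: C11H12ClNO

C11H12ClNO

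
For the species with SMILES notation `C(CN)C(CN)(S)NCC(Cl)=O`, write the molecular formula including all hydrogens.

Heavy atoms from the SMILES: 6 C, 1 Cl, 3 N, 1 O, 1 S.
Implicit hydrogens by atom environment:
  4 × C: 2 H each → 8
  2 × C: no H
  2 × N: 2 H each → 4
  1 × Cl: no H
  1 × N: 1 H
  1 × O: no H
  1 × S: 1 H
  Total hydrogens = 14.
Molecular formula: C6H14ClN3OS

C6H14ClN3OS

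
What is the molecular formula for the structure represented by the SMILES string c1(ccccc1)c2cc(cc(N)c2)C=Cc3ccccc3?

Heavy atoms from the SMILES: 20 C, 1 N.
Implicit hydrogens by atom environment:
  13 × C (aromatic): 1 H each → 13
  5 × C (aromatic): no H
  2 × C: 1 H each → 2
  1 × N: 2 H
  Total hydrogens = 17.
Molecular formula: C20H17N

C20H17N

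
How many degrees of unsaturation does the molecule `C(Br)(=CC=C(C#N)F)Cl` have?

4

Molecular formula from the SMILES: C5H2BrClFN.
DoU = (2C + 2 + N − H − X)/2 = (2·5 + 2 + 1 − 2 − 3)/2 = 8/2 = 4.
(Structurally: 0 ring(s) + 4 π bond(s) = 4.)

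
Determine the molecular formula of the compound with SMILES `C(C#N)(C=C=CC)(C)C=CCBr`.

Heavy atoms from the SMILES: 1 Br, 10 C, 1 N.
Implicit hydrogens by atom environment:
  4 × C: 1 H each → 4
  3 × C: no H
  2 × C: 3 H each → 6
  1 × Br: no H
  1 × C: 2 H
  1 × N: no H
  Total hydrogens = 12.
Molecular formula: C10H12BrN

C10H12BrN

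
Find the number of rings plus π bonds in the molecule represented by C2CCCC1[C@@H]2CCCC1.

2

Molecular formula from the SMILES: C10H18.
DoU = (2C + 2 + N − H − X)/2 = (2·10 + 2 + 0 − 18 − 0)/2 = 4/2 = 2.
(Structurally: 2 ring(s) + 0 π bond(s) = 2.)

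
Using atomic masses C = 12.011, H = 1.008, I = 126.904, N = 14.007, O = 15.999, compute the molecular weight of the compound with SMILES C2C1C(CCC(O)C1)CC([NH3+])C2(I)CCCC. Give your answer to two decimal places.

Molecular formula: C14H27INO+.
M = 14×12.011 + 27×1.008 + 1×126.904 + 1×14.007 + 1×15.999 = 352.28 g/mol.

352.28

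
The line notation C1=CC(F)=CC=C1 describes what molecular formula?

Heavy atoms from the SMILES: 6 C, 1 F.
Implicit hydrogens by atom environment:
  5 × C (aromatic): 1 H each → 5
  1 × C (aromatic): no H
  1 × F: no H
  Total hydrogens = 5.
Molecular formula: C6H5F

C6H5F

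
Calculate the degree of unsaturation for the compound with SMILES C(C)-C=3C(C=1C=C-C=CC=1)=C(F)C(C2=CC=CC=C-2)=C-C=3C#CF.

Molecular formula from the SMILES: C22H16F2.
DoU = (2C + 2 + N − H − X)/2 = (2·22 + 2 + 0 − 16 − 2)/2 = 28/2 = 14.
(Structurally: 3 ring(s) + 11 π bond(s) = 14.)

14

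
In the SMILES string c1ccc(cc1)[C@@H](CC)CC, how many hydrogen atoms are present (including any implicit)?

Hydrogens are implicit in SMILES; fill each atom to its normal valence:
  5 × C (aromatic): 1 H each → 5
  2 × C: 3 H each → 6
  2 × C: 2 H each → 4
  1 × C: 1 H
  1 × C (aromatic): no H
  Total hydrogens = 16.

16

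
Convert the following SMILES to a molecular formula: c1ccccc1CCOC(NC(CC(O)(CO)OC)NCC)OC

Heavy atoms from the SMILES: 17 C, 2 N, 5 O.
Implicit hydrogens by atom environment:
  5 × C: 2 H each → 10
  5 × C (aromatic): 1 H each → 5
  3 × C: 3 H each → 9
  3 × O: no H
  2 × C: 1 H each → 2
  2 × N: 1 H each → 2
  2 × O: 1 H each → 2
  1 × C: no H
  1 × C (aromatic): no H
  Total hydrogens = 30.
Molecular formula: C17H30N2O5

C17H30N2O5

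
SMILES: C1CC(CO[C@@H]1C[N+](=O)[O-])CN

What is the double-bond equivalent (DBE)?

Molecular formula from the SMILES: C7H14N2O3.
DoU = (2C + 2 + N − H − X)/2 = (2·7 + 2 + 2 − 14 − 0)/2 = 4/2 = 2.
(Structurally: 1 ring(s) + 1 π bond(s) = 2.)

2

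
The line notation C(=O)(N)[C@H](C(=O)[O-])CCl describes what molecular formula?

Heavy atoms from the SMILES: 4 C, 1 Cl, 1 N, 3 O.
Implicit hydrogens by atom environment:
  2 × C: no H
  2 × O: no H
  1 × C: 2 H
  1 × C: 1 H
  1 × Cl: no H
  1 × N: 2 H
  1 × O (charge -1): no H
  Total hydrogens = 5.
Net charge -1.
Molecular formula: C4H5ClNO3-

C4H5ClNO3-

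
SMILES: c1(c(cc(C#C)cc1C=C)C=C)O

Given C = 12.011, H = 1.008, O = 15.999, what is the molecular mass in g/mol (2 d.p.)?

170.21

Molecular formula: C12H10O.
M = 12×12.011 + 10×1.008 + 1×15.999 = 170.21 g/mol.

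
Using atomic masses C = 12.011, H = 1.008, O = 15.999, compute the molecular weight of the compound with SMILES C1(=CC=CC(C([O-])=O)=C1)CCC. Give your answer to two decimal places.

Molecular formula: C10H11O2-.
M = 10×12.011 + 11×1.008 + 2×15.999 = 163.20 g/mol.

163.20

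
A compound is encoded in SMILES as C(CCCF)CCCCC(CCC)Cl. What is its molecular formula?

Heavy atoms from the SMILES: 12 C, 1 Cl, 1 F.
Implicit hydrogens by atom environment:
  10 × C: 2 H each → 20
  1 × C: 3 H
  1 × C: 1 H
  1 × Cl: no H
  1 × F: no H
  Total hydrogens = 24.
Molecular formula: C12H24ClF

C12H24ClF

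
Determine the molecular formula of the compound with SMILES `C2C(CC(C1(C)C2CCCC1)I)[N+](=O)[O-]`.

C11H18INO2

Heavy atoms from the SMILES: 11 C, 1 I, 1 N, 2 O.
Implicit hydrogens by atom environment:
  6 × C: 2 H each → 12
  3 × C: 1 H each → 3
  1 × C: 3 H
  1 × C: no H
  1 × I: no H
  1 × N (charge +1): no H
  1 × O: no H
  1 × O (charge -1): no H
  Total hydrogens = 18.
Molecular formula: C11H18INO2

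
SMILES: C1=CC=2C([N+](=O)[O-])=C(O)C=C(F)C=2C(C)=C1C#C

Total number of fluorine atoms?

1

The symbol for fluorine appears 1 time in the SMILES.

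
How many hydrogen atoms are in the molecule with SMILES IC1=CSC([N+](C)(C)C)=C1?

11

Hydrogens are implicit in SMILES; fill each atom to its normal valence:
  3 × C: 3 H each → 9
  2 × C (aromatic): 1 H each → 2
  2 × C (aromatic): no H
  1 × I: no H
  1 × N (charge +1): no H
  1 × S (aromatic): no H
  Total hydrogens = 11.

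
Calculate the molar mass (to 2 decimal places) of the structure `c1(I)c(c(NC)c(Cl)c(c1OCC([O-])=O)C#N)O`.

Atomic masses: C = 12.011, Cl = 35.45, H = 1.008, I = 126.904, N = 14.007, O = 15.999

Molecular formula: C10H7ClIN2O4-.
M = 10×12.011 + 1×35.45 + 7×1.008 + 1×126.904 + 2×14.007 + 4×15.999 = 381.53 g/mol.

381.53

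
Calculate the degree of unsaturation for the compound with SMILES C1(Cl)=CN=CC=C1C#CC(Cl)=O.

7

Molecular formula from the SMILES: C8H3Cl2NO.
DoU = (2C + 2 + N − H − X)/2 = (2·8 + 2 + 1 − 3 − 2)/2 = 14/2 = 7.
(Structurally: 1 ring(s) + 6 π bond(s) = 7.)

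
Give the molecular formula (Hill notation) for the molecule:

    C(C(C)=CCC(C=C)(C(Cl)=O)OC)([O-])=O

Heavy atoms from the SMILES: 10 C, 1 Cl, 4 O.
Implicit hydrogens by atom environment:
  4 × C: no H
  3 × O: no H
  2 × C: 3 H each → 6
  2 × C: 2 H each → 4
  2 × C: 1 H each → 2
  1 × Cl: no H
  1 × O (charge -1): no H
  Total hydrogens = 12.
Net charge -1.
Molecular formula: C10H12ClO4-

C10H12ClO4-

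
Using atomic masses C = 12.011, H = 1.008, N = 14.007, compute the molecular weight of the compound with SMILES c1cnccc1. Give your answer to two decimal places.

79.10

Molecular formula: C5H5N.
M = 5×12.011 + 5×1.008 + 1×14.007 = 79.10 g/mol.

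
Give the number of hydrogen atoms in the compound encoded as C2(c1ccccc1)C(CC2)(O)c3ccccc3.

16

Hydrogens are implicit in SMILES; fill each atom to its normal valence:
  10 × C (aromatic): 1 H each → 10
  2 × C: 2 H each → 4
  2 × C (aromatic): no H
  1 × C: 1 H
  1 × C: no H
  1 × O: 1 H
  Total hydrogens = 16.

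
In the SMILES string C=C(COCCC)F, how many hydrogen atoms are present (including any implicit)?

11

Hydrogens are implicit in SMILES; fill each atom to its normal valence:
  4 × C: 2 H each → 8
  1 × C: 3 H
  1 × C: no H
  1 × F: no H
  1 × O: no H
  Total hydrogens = 11.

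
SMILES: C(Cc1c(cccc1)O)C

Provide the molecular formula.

Heavy atoms from the SMILES: 9 C, 1 O.
Implicit hydrogens by atom environment:
  4 × C (aromatic): 1 H each → 4
  2 × C: 2 H each → 4
  2 × C (aromatic): no H
  1 × C: 3 H
  1 × O: 1 H
  Total hydrogens = 12.
Molecular formula: C9H12O

C9H12O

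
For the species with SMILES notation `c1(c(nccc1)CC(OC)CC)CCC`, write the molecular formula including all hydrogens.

Heavy atoms from the SMILES: 13 C, 1 N, 1 O.
Implicit hydrogens by atom environment:
  4 × C: 2 H each → 8
  3 × C: 3 H each → 9
  3 × C (aromatic): 1 H each → 3
  2 × C (aromatic): no H
  1 × C: 1 H
  1 × N (aromatic): no H
  1 × O: no H
  Total hydrogens = 21.
Molecular formula: C13H21NO

C13H21NO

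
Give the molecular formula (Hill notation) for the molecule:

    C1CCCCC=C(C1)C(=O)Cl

Heavy atoms from the SMILES: 9 C, 1 Cl, 1 O.
Implicit hydrogens by atom environment:
  6 × C: 2 H each → 12
  2 × C: no H
  1 × C: 1 H
  1 × Cl: no H
  1 × O: no H
  Total hydrogens = 13.
Molecular formula: C9H13ClO

C9H13ClO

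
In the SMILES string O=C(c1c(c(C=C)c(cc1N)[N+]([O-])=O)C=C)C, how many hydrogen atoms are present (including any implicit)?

12

Hydrogens are implicit in SMILES; fill each atom to its normal valence:
  5 × C (aromatic): no H
  2 × C: 2 H each → 4
  2 × C: 1 H each → 2
  2 × O: no H
  1 × C: 3 H
  1 × C (aromatic): 1 H
  1 × C: no H
  1 × N: 2 H
  1 × N (charge +1): no H
  1 × O (charge -1): no H
  Total hydrogens = 12.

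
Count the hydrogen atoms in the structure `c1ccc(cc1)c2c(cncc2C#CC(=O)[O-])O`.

Hydrogens are implicit in SMILES; fill each atom to its normal valence:
  7 × C (aromatic): 1 H each → 7
  4 × C (aromatic): no H
  3 × C: no H
  1 × N (aromatic): no H
  1 × O: 1 H
  1 × O: no H
  1 × O (charge -1): no H
  Total hydrogens = 8.

8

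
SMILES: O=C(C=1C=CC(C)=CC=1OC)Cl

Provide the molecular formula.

C9H9ClO2

Heavy atoms from the SMILES: 9 C, 1 Cl, 2 O.
Implicit hydrogens by atom environment:
  3 × C (aromatic): 1 H each → 3
  3 × C (aromatic): no H
  2 × C: 3 H each → 6
  2 × O: no H
  1 × C: no H
  1 × Cl: no H
  Total hydrogens = 9.
Molecular formula: C9H9ClO2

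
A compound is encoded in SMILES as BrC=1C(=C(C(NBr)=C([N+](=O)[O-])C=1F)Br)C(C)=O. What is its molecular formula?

C8H4Br3FN2O3

Heavy atoms from the SMILES: 3 Br, 8 C, 1 F, 2 N, 3 O.
Implicit hydrogens by atom environment:
  6 × C (aromatic): no H
  3 × Br: no H
  2 × O: no H
  1 × C: 3 H
  1 × C: no H
  1 × F: no H
  1 × N: 1 H
  1 × N (charge +1): no H
  1 × O (charge -1): no H
  Total hydrogens = 4.
Molecular formula: C8H4Br3FN2O3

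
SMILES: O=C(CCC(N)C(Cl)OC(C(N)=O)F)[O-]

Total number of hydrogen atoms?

Hydrogens are implicit in SMILES; fill each atom to its normal valence:
  3 × C: 1 H each → 3
  3 × O: no H
  2 × C: 2 H each → 4
  2 × C: no H
  2 × N: 2 H each → 4
  1 × Cl: no H
  1 × F: no H
  1 × O (charge -1): no H
  Total hydrogens = 11.

11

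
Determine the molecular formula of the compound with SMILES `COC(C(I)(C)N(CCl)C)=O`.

Heavy atoms from the SMILES: 6 C, 1 Cl, 1 I, 1 N, 2 O.
Implicit hydrogens by atom environment:
  3 × C: 3 H each → 9
  2 × C: no H
  2 × O: no H
  1 × C: 2 H
  1 × Cl: no H
  1 × I: no H
  1 × N: no H
  Total hydrogens = 11.
Molecular formula: C6H11ClINO2

C6H11ClINO2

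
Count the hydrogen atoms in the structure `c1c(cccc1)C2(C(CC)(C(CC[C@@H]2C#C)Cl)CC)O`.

23

Hydrogens are implicit in SMILES; fill each atom to its normal valence:
  5 × C (aromatic): 1 H each → 5
  4 × C: 2 H each → 8
  3 × C: 1 H each → 3
  3 × C: no H
  2 × C: 3 H each → 6
  1 × C (aromatic): no H
  1 × Cl: no H
  1 × O: 1 H
  Total hydrogens = 23.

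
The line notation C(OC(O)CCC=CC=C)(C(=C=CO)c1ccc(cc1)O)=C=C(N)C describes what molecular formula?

Heavy atoms from the SMILES: 20 C, 1 N, 4 O.
Implicit hydrogens by atom environment:
  5 × C: 1 H each → 5
  5 × C: no H
  4 × C (aromatic): 1 H each → 4
  3 × C: 2 H each → 6
  3 × O: 1 H each → 3
  2 × C (aromatic): no H
  1 × C: 3 H
  1 × N: 2 H
  1 × O: no H
  Total hydrogens = 23.
Molecular formula: C20H23NO4

C20H23NO4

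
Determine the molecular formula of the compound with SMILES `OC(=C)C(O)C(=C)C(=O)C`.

Heavy atoms from the SMILES: 7 C, 3 O.
Implicit hydrogens by atom environment:
  3 × C: no H
  2 × C: 2 H each → 4
  2 × O: 1 H each → 2
  1 × C: 3 H
  1 × C: 1 H
  1 × O: no H
  Total hydrogens = 10.
Molecular formula: C7H10O3

C7H10O3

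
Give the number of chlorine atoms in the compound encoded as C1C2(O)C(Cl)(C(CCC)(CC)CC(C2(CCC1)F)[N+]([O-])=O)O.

1

The symbol for chlorine appears 1 time in the SMILES.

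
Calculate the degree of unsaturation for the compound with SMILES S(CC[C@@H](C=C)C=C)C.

2

Molecular formula from the SMILES: C8H14S.
DoU = (2C + 2 + N − H − X)/2 = (2·8 + 2 + 0 − 14 − 0)/2 = 4/2 = 2.
(Structurally: 0 ring(s) + 2 π bond(s) = 2.)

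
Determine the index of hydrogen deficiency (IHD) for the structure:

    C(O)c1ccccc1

Molecular formula from the SMILES: C7H8O.
DoU = (2C + 2 + N − H − X)/2 = (2·7 + 2 + 0 − 8 − 0)/2 = 8/2 = 4.
(Structurally: 1 ring(s) + 3 π bond(s) = 4.)

4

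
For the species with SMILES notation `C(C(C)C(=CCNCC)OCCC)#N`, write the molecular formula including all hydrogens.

Heavy atoms from the SMILES: 11 C, 2 N, 1 O.
Implicit hydrogens by atom environment:
  4 × C: 2 H each → 8
  3 × C: 3 H each → 9
  2 × C: 1 H each → 2
  2 × C: no H
  1 × N: 1 H
  1 × N: no H
  1 × O: no H
  Total hydrogens = 20.
Molecular formula: C11H20N2O

C11H20N2O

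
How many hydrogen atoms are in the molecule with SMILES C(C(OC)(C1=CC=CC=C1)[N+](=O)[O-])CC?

Hydrogens are implicit in SMILES; fill each atom to its normal valence:
  5 × C (aromatic): 1 H each → 5
  2 × C: 3 H each → 6
  2 × C: 2 H each → 4
  2 × O: no H
  1 × C: no H
  1 × C (aromatic): no H
  1 × N (charge +1): no H
  1 × O (charge -1): no H
  Total hydrogens = 15.

15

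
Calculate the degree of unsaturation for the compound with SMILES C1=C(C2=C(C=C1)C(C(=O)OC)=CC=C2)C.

Molecular formula from the SMILES: C13H12O2.
DoU = (2C + 2 + N − H − X)/2 = (2·13 + 2 + 0 − 12 − 0)/2 = 16/2 = 8.
(Structurally: 2 ring(s) + 6 π bond(s) = 8.)

8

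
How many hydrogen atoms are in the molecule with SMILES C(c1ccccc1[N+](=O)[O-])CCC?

Hydrogens are implicit in SMILES; fill each atom to its normal valence:
  4 × C (aromatic): 1 H each → 4
  3 × C: 2 H each → 6
  2 × C (aromatic): no H
  1 × C: 3 H
  1 × N (charge +1): no H
  1 × O: no H
  1 × O (charge -1): no H
  Total hydrogens = 13.

13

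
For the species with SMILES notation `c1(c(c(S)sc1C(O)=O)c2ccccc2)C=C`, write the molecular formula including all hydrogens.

Heavy atoms from the SMILES: 13 C, 2 O, 2 S.
Implicit hydrogens by atom environment:
  5 × C (aromatic): 1 H each → 5
  5 × C (aromatic): no H
  1 × C: 2 H
  1 × C: 1 H
  1 × C: no H
  1 × O: 1 H
  1 × O: no H
  1 × S: 1 H
  1 × S (aromatic): no H
  Total hydrogens = 10.
Molecular formula: C13H10O2S2

C13H10O2S2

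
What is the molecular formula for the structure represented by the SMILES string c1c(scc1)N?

Heavy atoms from the SMILES: 4 C, 1 N, 1 S.
Implicit hydrogens by atom environment:
  3 × C (aromatic): 1 H each → 3
  1 × C (aromatic): no H
  1 × N: 2 H
  1 × S (aromatic): no H
  Total hydrogens = 5.
Molecular formula: C4H5NS

C4H5NS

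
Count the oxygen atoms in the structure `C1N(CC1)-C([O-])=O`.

2

The symbol for oxygen appears 2 times in the SMILES.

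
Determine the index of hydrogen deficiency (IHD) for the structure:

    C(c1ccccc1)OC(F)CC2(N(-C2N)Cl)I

5

Molecular formula from the SMILES: C11H13ClFIN2O.
DoU = (2C + 2 + N − H − X)/2 = (2·11 + 2 + 2 − 13 − 3)/2 = 10/2 = 5.
(Structurally: 2 ring(s) + 3 π bond(s) = 5.)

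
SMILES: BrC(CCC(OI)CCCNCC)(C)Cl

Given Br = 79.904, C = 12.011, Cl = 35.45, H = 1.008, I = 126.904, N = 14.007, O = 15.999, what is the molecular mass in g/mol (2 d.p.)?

Molecular formula: C10H20BrClINO.
M = 1×79.904 + 10×12.011 + 1×35.45 + 20×1.008 + 1×126.904 + 1×14.007 + 1×15.999 = 412.53 g/mol.

412.53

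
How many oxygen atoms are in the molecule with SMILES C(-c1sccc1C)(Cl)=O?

1

The symbol for oxygen appears 1 time in the SMILES.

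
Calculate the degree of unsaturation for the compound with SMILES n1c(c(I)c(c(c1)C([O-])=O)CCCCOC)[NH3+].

5

Molecular formula from the SMILES: C11H15IN2O3.
DoU = (2C + 2 + N − H − X)/2 = (2·11 + 2 + 2 − 15 − 1)/2 = 10/2 = 5.
(Structurally: 1 ring(s) + 4 π bond(s) = 5.)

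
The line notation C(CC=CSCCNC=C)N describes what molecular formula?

C8H16N2S

Heavy atoms from the SMILES: 8 C, 2 N, 1 S.
Implicit hydrogens by atom environment:
  5 × C: 2 H each → 10
  3 × C: 1 H each → 3
  1 × N: 2 H
  1 × N: 1 H
  1 × S: no H
  Total hydrogens = 16.
Molecular formula: C8H16N2S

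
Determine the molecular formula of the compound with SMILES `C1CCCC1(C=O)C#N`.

C7H9NO

Heavy atoms from the SMILES: 7 C, 1 N, 1 O.
Implicit hydrogens by atom environment:
  4 × C: 2 H each → 8
  2 × C: no H
  1 × C: 1 H
  1 × N: no H
  1 × O: no H
  Total hydrogens = 9.
Molecular formula: C7H9NO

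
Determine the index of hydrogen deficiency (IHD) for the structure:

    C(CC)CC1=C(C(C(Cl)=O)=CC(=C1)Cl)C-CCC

5

Molecular formula from the SMILES: C15H20Cl2O.
DoU = (2C + 2 + N − H − X)/2 = (2·15 + 2 + 0 − 20 − 2)/2 = 10/2 = 5.
(Structurally: 1 ring(s) + 4 π bond(s) = 5.)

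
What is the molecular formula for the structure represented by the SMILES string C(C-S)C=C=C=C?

Heavy atoms from the SMILES: 6 C, 1 S.
Implicit hydrogens by atom environment:
  3 × C: 2 H each → 6
  2 × C: no H
  1 × C: 1 H
  1 × S: 1 H
  Total hydrogens = 8.
Molecular formula: C6H8S

C6H8S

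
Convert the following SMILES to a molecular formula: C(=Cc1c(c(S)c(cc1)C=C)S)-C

Heavy atoms from the SMILES: 11 C, 2 S.
Implicit hydrogens by atom environment:
  4 × C (aromatic): no H
  3 × C: 1 H each → 3
  2 × C (aromatic): 1 H each → 2
  2 × S: 1 H each → 2
  1 × C: 3 H
  1 × C: 2 H
  Total hydrogens = 12.
Molecular formula: C11H12S2

C11H12S2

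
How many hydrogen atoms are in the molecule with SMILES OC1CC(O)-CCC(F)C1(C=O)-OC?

Hydrogens are implicit in SMILES; fill each atom to its normal valence:
  4 × C: 1 H each → 4
  3 × C: 2 H each → 6
  2 × O: 1 H each → 2
  2 × O: no H
  1 × C: 3 H
  1 × C: no H
  1 × F: no H
  Total hydrogens = 15.

15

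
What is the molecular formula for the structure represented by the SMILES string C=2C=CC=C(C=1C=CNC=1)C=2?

C10H9N

Heavy atoms from the SMILES: 10 C, 1 N.
Implicit hydrogens by atom environment:
  8 × C (aromatic): 1 H each → 8
  2 × C (aromatic): no H
  1 × N (aromatic): 1 H
  Total hydrogens = 9.
Molecular formula: C10H9N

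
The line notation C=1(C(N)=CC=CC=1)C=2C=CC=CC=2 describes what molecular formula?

Heavy atoms from the SMILES: 12 C, 1 N.
Implicit hydrogens by atom environment:
  9 × C (aromatic): 1 H each → 9
  3 × C (aromatic): no H
  1 × N: 2 H
  Total hydrogens = 11.
Molecular formula: C12H11N

C12H11N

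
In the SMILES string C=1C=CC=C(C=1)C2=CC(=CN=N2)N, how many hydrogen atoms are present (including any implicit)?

Hydrogens are implicit in SMILES; fill each atom to its normal valence:
  7 × C (aromatic): 1 H each → 7
  3 × C (aromatic): no H
  2 × N (aromatic): no H
  1 × N: 2 H
  Total hydrogens = 9.

9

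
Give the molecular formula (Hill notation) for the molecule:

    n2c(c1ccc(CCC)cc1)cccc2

C14H15N

Heavy atoms from the SMILES: 14 C, 1 N.
Implicit hydrogens by atom environment:
  8 × C (aromatic): 1 H each → 8
  3 × C (aromatic): no H
  2 × C: 2 H each → 4
  1 × C: 3 H
  1 × N (aromatic): no H
  Total hydrogens = 15.
Molecular formula: C14H15N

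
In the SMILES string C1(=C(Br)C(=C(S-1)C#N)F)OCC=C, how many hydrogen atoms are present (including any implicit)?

5

Hydrogens are implicit in SMILES; fill each atom to its normal valence:
  4 × C (aromatic): no H
  2 × C: 2 H each → 4
  1 × Br: no H
  1 × C: 1 H
  1 × C: no H
  1 × F: no H
  1 × N: no H
  1 × O: no H
  1 × S (aromatic): no H
  Total hydrogens = 5.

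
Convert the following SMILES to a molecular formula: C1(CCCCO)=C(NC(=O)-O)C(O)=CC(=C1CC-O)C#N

C14H18N2O5

Heavy atoms from the SMILES: 14 C, 2 N, 5 O.
Implicit hydrogens by atom environment:
  6 × C: 2 H each → 12
  5 × C (aromatic): no H
  4 × O: 1 H each → 4
  2 × C: no H
  1 × C (aromatic): 1 H
  1 × N: 1 H
  1 × N: no H
  1 × O: no H
  Total hydrogens = 18.
Molecular formula: C14H18N2O5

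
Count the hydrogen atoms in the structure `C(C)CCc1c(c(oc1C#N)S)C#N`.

10

Hydrogens are implicit in SMILES; fill each atom to its normal valence:
  4 × C (aromatic): no H
  3 × C: 2 H each → 6
  2 × C: no H
  2 × N: no H
  1 × C: 3 H
  1 × O (aromatic): no H
  1 × S: 1 H
  Total hydrogens = 10.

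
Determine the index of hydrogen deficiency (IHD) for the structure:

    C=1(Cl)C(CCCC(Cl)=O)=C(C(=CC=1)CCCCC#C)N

Molecular formula from the SMILES: C16H19Cl2NO.
DoU = (2C + 2 + N − H − X)/2 = (2·16 + 2 + 1 − 19 − 2)/2 = 14/2 = 7.
(Structurally: 1 ring(s) + 6 π bond(s) = 7.)

7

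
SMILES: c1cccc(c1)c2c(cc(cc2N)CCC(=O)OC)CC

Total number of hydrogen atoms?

21

Hydrogens are implicit in SMILES; fill each atom to its normal valence:
  7 × C (aromatic): 1 H each → 7
  5 × C (aromatic): no H
  3 × C: 2 H each → 6
  2 × C: 3 H each → 6
  2 × O: no H
  1 × C: no H
  1 × N: 2 H
  Total hydrogens = 21.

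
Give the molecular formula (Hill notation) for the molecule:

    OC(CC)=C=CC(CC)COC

C10H18O2

Heavy atoms from the SMILES: 10 C, 2 O.
Implicit hydrogens by atom environment:
  3 × C: 3 H each → 9
  3 × C: 2 H each → 6
  2 × C: 1 H each → 2
  2 × C: no H
  1 × O: 1 H
  1 × O: no H
  Total hydrogens = 18.
Molecular formula: C10H18O2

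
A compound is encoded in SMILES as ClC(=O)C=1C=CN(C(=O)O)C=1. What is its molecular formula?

Heavy atoms from the SMILES: 6 C, 1 Cl, 1 N, 3 O.
Implicit hydrogens by atom environment:
  3 × C (aromatic): 1 H each → 3
  2 × C: no H
  2 × O: no H
  1 × C (aromatic): no H
  1 × Cl: no H
  1 × N (aromatic): no H
  1 × O: 1 H
  Total hydrogens = 4.
Molecular formula: C6H4ClNO3

C6H4ClNO3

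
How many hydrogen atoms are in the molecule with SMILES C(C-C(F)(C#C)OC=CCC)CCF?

Hydrogens are implicit in SMILES; fill each atom to its normal valence:
  5 × C: 2 H each → 10
  3 × C: 1 H each → 3
  2 × C: no H
  2 × F: no H
  1 × C: 3 H
  1 × O: no H
  Total hydrogens = 16.

16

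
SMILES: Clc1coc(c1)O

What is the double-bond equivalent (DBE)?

3

Molecular formula from the SMILES: C4H3ClO2.
DoU = (2C + 2 + N − H − X)/2 = (2·4 + 2 + 0 − 3 − 1)/2 = 6/2 = 3.
(Structurally: 1 ring(s) + 2 π bond(s) = 3.)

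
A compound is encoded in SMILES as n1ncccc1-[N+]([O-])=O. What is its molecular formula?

Heavy atoms from the SMILES: 4 C, 3 N, 2 O.
Implicit hydrogens by atom environment:
  3 × C (aromatic): 1 H each → 3
  2 × N (aromatic): no H
  1 × C (aromatic): no H
  1 × N (charge +1): no H
  1 × O: no H
  1 × O (charge -1): no H
  Total hydrogens = 3.
Molecular formula: C4H3N3O2

C4H3N3O2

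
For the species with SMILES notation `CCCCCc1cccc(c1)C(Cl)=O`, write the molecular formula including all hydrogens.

Heavy atoms from the SMILES: 12 C, 1 Cl, 1 O.
Implicit hydrogens by atom environment:
  4 × C: 2 H each → 8
  4 × C (aromatic): 1 H each → 4
  2 × C (aromatic): no H
  1 × C: 3 H
  1 × C: no H
  1 × Cl: no H
  1 × O: no H
  Total hydrogens = 15.
Molecular formula: C12H15ClO

C12H15ClO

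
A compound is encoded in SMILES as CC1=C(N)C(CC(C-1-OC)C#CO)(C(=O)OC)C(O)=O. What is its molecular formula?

Heavy atoms from the SMILES: 13 C, 1 N, 6 O.
Implicit hydrogens by atom environment:
  7 × C: no H
  4 × O: no H
  3 × C: 3 H each → 9
  2 × C: 1 H each → 2
  2 × O: 1 H each → 2
  1 × C: 2 H
  1 × N: 2 H
  Total hydrogens = 17.
Molecular formula: C13H17NO6

C13H17NO6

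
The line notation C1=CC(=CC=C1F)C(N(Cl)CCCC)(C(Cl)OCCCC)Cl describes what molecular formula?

Heavy atoms from the SMILES: 16 C, 3 Cl, 1 F, 1 N, 1 O.
Implicit hydrogens by atom environment:
  6 × C: 2 H each → 12
  4 × C (aromatic): 1 H each → 4
  3 × Cl: no H
  2 × C: 3 H each → 6
  2 × C (aromatic): no H
  1 × C: 1 H
  1 × C: no H
  1 × F: no H
  1 × N: no H
  1 × O: no H
  Total hydrogens = 23.
Molecular formula: C16H23Cl3FNO

C16H23Cl3FNO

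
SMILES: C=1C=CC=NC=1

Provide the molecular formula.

C5H5N

Heavy atoms from the SMILES: 5 C, 1 N.
Implicit hydrogens by atom environment:
  5 × C (aromatic): 1 H each → 5
  1 × N (aromatic): no H
  Total hydrogens = 5.
Molecular formula: C5H5N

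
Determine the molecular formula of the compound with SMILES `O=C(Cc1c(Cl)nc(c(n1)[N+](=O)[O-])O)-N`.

C6H5ClN4O4

Heavy atoms from the SMILES: 6 C, 1 Cl, 4 N, 4 O.
Implicit hydrogens by atom environment:
  4 × C (aromatic): no H
  2 × N (aromatic): no H
  2 × O: no H
  1 × C: 2 H
  1 × C: no H
  1 × Cl: no H
  1 × N: 2 H
  1 × N (charge +1): no H
  1 × O: 1 H
  1 × O (charge -1): no H
  Total hydrogens = 5.
Molecular formula: C6H5ClN4O4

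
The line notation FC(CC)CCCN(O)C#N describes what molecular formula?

Heavy atoms from the SMILES: 7 C, 1 F, 2 N, 1 O.
Implicit hydrogens by atom environment:
  4 × C: 2 H each → 8
  2 × N: no H
  1 × C: 3 H
  1 × C: 1 H
  1 × C: no H
  1 × F: no H
  1 × O: 1 H
  Total hydrogens = 13.
Molecular formula: C7H13FN2O

C7H13FN2O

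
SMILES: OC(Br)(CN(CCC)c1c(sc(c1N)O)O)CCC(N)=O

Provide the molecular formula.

Heavy atoms from the SMILES: 1 Br, 12 C, 3 N, 4 O, 1 S.
Implicit hydrogens by atom environment:
  5 × C: 2 H each → 10
  4 × C (aromatic): no H
  3 × O: 1 H each → 3
  2 × C: no H
  2 × N: 2 H each → 4
  1 × Br: no H
  1 × C: 3 H
  1 × N: no H
  1 × O: no H
  1 × S (aromatic): no H
  Total hydrogens = 20.
Molecular formula: C12H20BrN3O4S

C12H20BrN3O4S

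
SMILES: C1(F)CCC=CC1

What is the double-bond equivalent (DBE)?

2

Molecular formula from the SMILES: C6H9F.
DoU = (2C + 2 + N − H − X)/2 = (2·6 + 2 + 0 − 9 − 1)/2 = 4/2 = 2.
(Structurally: 1 ring(s) + 1 π bond(s) = 2.)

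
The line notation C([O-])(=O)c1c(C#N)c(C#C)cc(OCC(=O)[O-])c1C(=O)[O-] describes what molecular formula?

[C13H4NO7]3-

Heavy atoms from the SMILES: 13 C, 1 N, 7 O.
Implicit hydrogens by atom environment:
  5 × C (aromatic): no H
  5 × C: no H
  4 × O: no H
  3 × O (charge -1): no H
  1 × C: 2 H
  1 × C (aromatic): 1 H
  1 × C: 1 H
  1 × N: no H
  Total hydrogens = 4.
Net charge -3.
Molecular formula: [C13H4NO7]3-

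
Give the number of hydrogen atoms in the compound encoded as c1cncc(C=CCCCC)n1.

Hydrogens are implicit in SMILES; fill each atom to its normal valence:
  3 × C: 2 H each → 6
  3 × C (aromatic): 1 H each → 3
  2 × C: 1 H each → 2
  2 × N (aromatic): no H
  1 × C: 3 H
  1 × C (aromatic): no H
  Total hydrogens = 14.

14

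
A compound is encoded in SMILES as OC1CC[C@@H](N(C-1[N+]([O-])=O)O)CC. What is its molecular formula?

C7H14N2O4

Heavy atoms from the SMILES: 7 C, 2 N, 4 O.
Implicit hydrogens by atom environment:
  3 × C: 2 H each → 6
  3 × C: 1 H each → 3
  2 × O: 1 H each → 2
  1 × C: 3 H
  1 × N: no H
  1 × N (charge +1): no H
  1 × O: no H
  1 × O (charge -1): no H
  Total hydrogens = 14.
Molecular formula: C7H14N2O4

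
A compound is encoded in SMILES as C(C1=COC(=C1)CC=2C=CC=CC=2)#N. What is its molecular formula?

Heavy atoms from the SMILES: 12 C, 1 N, 1 O.
Implicit hydrogens by atom environment:
  7 × C (aromatic): 1 H each → 7
  3 × C (aromatic): no H
  1 × C: 2 H
  1 × C: no H
  1 × N: no H
  1 × O (aromatic): no H
  Total hydrogens = 9.
Molecular formula: C12H9NO

C12H9NO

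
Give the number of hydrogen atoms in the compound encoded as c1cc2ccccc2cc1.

Hydrogens are implicit in SMILES; fill each atom to its normal valence:
  8 × C (aromatic): 1 H each → 8
  2 × C (aromatic): no H
  Total hydrogens = 8.

8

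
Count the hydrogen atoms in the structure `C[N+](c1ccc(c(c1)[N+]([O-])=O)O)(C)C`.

Hydrogens are implicit in SMILES; fill each atom to its normal valence:
  3 × C: 3 H each → 9
  3 × C (aromatic): 1 H each → 3
  3 × C (aromatic): no H
  2 × N (charge +1): no H
  1 × O: 1 H
  1 × O: no H
  1 × O (charge -1): no H
  Total hydrogens = 13.

13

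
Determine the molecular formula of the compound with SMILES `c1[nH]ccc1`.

C4H5N

Heavy atoms from the SMILES: 4 C, 1 N.
Implicit hydrogens by atom environment:
  4 × C (aromatic): 1 H each → 4
  1 × N (aromatic): 1 H
  Total hydrogens = 5.
Molecular formula: C4H5N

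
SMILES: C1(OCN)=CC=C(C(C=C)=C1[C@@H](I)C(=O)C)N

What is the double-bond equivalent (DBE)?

6

Molecular formula from the SMILES: C12H15IN2O2.
DoU = (2C + 2 + N − H − X)/2 = (2·12 + 2 + 2 − 15 − 1)/2 = 12/2 = 6.
(Structurally: 1 ring(s) + 5 π bond(s) = 6.)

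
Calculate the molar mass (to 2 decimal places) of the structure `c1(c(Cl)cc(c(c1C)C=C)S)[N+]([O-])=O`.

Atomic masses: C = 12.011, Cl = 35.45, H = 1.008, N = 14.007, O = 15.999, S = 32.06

229.68

Molecular formula: C9H8ClNO2S.
M = 9×12.011 + 1×35.45 + 8×1.008 + 1×14.007 + 2×15.999 + 1×32.06 = 229.68 g/mol.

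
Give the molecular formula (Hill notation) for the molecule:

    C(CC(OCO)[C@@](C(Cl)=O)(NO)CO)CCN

Heavy atoms from the SMILES: 9 C, 1 Cl, 2 N, 5 O.
Implicit hydrogens by atom environment:
  6 × C: 2 H each → 12
  3 × O: 1 H each → 3
  2 × C: no H
  2 × O: no H
  1 × C: 1 H
  1 × Cl: no H
  1 × N: 2 H
  1 × N: 1 H
  Total hydrogens = 19.
Molecular formula: C9H19ClN2O5

C9H19ClN2O5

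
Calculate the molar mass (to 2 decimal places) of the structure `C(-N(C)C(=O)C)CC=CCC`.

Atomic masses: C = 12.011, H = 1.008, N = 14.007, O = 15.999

155.24

Molecular formula: C9H17NO.
M = 9×12.011 + 17×1.008 + 1×14.007 + 1×15.999 = 155.24 g/mol.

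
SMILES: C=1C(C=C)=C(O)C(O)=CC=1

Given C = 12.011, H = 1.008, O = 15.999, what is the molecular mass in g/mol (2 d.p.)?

136.15

Molecular formula: C8H8O2.
M = 8×12.011 + 8×1.008 + 2×15.999 = 136.15 g/mol.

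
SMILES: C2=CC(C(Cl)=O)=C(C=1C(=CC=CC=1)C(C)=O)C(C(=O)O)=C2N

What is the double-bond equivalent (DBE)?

11

Molecular formula from the SMILES: C16H12ClNO4.
DoU = (2C + 2 + N − H − X)/2 = (2·16 + 2 + 1 − 12 − 1)/2 = 22/2 = 11.
(Structurally: 2 ring(s) + 9 π bond(s) = 11.)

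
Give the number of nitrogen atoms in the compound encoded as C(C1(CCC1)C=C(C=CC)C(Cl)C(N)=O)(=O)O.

1

The symbol for nitrogen appears 1 time in the SMILES.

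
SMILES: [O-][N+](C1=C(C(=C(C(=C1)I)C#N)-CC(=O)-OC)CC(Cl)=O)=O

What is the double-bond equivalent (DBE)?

9

Molecular formula from the SMILES: C12H8ClIN2O5.
DoU = (2C + 2 + N − H − X)/2 = (2·12 + 2 + 2 − 8 − 2)/2 = 18/2 = 9.
(Structurally: 1 ring(s) + 8 π bond(s) = 9.)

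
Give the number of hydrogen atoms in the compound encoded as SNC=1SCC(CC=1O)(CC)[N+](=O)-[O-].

12

Hydrogens are implicit in SMILES; fill each atom to its normal valence:
  3 × C: 2 H each → 6
  3 × C: no H
  1 × C: 3 H
  1 × N: 1 H
  1 × N (charge +1): no H
  1 × O: 1 H
  1 × O: no H
  1 × O (charge -1): no H
  1 × S: 1 H
  1 × S: no H
  Total hydrogens = 12.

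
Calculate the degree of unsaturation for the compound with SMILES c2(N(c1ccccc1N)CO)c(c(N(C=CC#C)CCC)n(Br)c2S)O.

Molecular formula from the SMILES: C18H21BrN4O2S.
DoU = (2C + 2 + N − H − X)/2 = (2·18 + 2 + 4 − 21 − 1)/2 = 20/2 = 10.
(Structurally: 2 ring(s) + 8 π bond(s) = 10.)

10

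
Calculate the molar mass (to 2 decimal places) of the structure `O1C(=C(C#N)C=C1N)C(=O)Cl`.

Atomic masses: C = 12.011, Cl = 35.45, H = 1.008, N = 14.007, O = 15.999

Molecular formula: C6H3ClN2O2.
M = 6×12.011 + 1×35.45 + 3×1.008 + 2×14.007 + 2×15.999 = 170.55 g/mol.

170.55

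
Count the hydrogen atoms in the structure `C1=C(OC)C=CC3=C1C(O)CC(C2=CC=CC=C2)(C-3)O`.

18

Hydrogens are implicit in SMILES; fill each atom to its normal valence:
  8 × C (aromatic): 1 H each → 8
  4 × C (aromatic): no H
  2 × C: 2 H each → 4
  2 × O: 1 H each → 2
  1 × C: 3 H
  1 × C: 1 H
  1 × C: no H
  1 × O: no H
  Total hydrogens = 18.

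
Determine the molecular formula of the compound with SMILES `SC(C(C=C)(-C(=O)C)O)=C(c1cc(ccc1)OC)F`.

Heavy atoms from the SMILES: 14 C, 1 F, 3 O, 1 S.
Implicit hydrogens by atom environment:
  4 × C (aromatic): 1 H each → 4
  4 × C: no H
  2 × C: 3 H each → 6
  2 × C (aromatic): no H
  2 × O: no H
  1 × C: 2 H
  1 × C: 1 H
  1 × F: no H
  1 × O: 1 H
  1 × S: 1 H
  Total hydrogens = 15.
Molecular formula: C14H15FO3S

C14H15FO3S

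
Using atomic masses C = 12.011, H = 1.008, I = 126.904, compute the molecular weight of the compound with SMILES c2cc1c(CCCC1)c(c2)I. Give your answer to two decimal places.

258.10

Molecular formula: C10H11I.
M = 10×12.011 + 11×1.008 + 1×126.904 = 258.10 g/mol.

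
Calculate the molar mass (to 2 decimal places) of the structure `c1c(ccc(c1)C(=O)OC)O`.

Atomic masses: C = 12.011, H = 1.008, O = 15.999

152.15

Molecular formula: C8H8O3.
M = 8×12.011 + 8×1.008 + 3×15.999 = 152.15 g/mol.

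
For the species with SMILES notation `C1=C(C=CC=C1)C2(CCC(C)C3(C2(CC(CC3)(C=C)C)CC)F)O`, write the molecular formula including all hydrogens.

C22H31FO

Heavy atoms from the SMILES: 22 C, 1 F, 1 O.
Implicit hydrogens by atom environment:
  7 × C: 2 H each → 14
  5 × C (aromatic): 1 H each → 5
  4 × C: no H
  3 × C: 3 H each → 9
  2 × C: 1 H each → 2
  1 × C (aromatic): no H
  1 × F: no H
  1 × O: 1 H
  Total hydrogens = 31.
Molecular formula: C22H31FO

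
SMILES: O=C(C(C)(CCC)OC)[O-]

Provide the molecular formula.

C7H13O3-

Heavy atoms from the SMILES: 7 C, 3 O.
Implicit hydrogens by atom environment:
  3 × C: 3 H each → 9
  2 × C: 2 H each → 4
  2 × C: no H
  2 × O: no H
  1 × O (charge -1): no H
  Total hydrogens = 13.
Net charge -1.
Molecular formula: C7H13O3-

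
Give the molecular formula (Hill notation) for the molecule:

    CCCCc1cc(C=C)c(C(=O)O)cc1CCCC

C17H24O2

Heavy atoms from the SMILES: 17 C, 2 O.
Implicit hydrogens by atom environment:
  7 × C: 2 H each → 14
  4 × C (aromatic): no H
  2 × C: 3 H each → 6
  2 × C (aromatic): 1 H each → 2
  1 × C: 1 H
  1 × C: no H
  1 × O: 1 H
  1 × O: no H
  Total hydrogens = 24.
Molecular formula: C17H24O2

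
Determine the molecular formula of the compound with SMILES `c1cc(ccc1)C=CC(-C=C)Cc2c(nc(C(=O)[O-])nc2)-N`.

Heavy atoms from the SMILES: 17 C, 3 N, 2 O.
Implicit hydrogens by atom environment:
  6 × C (aromatic): 1 H each → 6
  4 × C: 1 H each → 4
  4 × C (aromatic): no H
  2 × C: 2 H each → 4
  2 × N (aromatic): no H
  1 × C: no H
  1 × N: 2 H
  1 × O: no H
  1 × O (charge -1): no H
  Total hydrogens = 16.
Net charge -1.
Molecular formula: C17H16N3O2-

C17H16N3O2-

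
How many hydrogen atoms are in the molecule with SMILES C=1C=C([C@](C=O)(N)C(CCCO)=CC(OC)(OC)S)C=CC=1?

Hydrogens are implicit in SMILES; fill each atom to its normal valence:
  5 × C (aromatic): 1 H each → 5
  3 × C: 2 H each → 6
  3 × C: no H
  3 × O: no H
  2 × C: 3 H each → 6
  2 × C: 1 H each → 2
  1 × C (aromatic): no H
  1 × N: 2 H
  1 × O: 1 H
  1 × S: 1 H
  Total hydrogens = 23.

23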